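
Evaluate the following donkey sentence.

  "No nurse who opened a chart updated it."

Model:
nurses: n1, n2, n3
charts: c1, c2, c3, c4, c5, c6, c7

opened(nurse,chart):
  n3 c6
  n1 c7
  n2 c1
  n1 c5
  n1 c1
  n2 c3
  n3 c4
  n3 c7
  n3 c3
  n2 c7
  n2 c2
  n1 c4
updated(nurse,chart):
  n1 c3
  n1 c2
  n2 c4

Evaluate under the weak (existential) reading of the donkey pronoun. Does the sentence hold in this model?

"it" takes "a chart" as antecedent — a donkey pronoun bound across the clause boundary.
Truth condition: for no (n,c) with opened(n,c) does updated(n,c) hold.
Restrictor pairs — does the scope hold? (n1,c1):fails  (n1,c4):fails  (n1,c5):fails  (n1,c7):fails  (n2,c1):fails  (n2,c2):fails  (n2,c3):fails  (n2,c7):fails  (n3,c3):fails  (n3,c4):fails  (n3,c6):fails  (n3,c7):fails
Scope holds for no restrictor pair, so the sentence is true.

True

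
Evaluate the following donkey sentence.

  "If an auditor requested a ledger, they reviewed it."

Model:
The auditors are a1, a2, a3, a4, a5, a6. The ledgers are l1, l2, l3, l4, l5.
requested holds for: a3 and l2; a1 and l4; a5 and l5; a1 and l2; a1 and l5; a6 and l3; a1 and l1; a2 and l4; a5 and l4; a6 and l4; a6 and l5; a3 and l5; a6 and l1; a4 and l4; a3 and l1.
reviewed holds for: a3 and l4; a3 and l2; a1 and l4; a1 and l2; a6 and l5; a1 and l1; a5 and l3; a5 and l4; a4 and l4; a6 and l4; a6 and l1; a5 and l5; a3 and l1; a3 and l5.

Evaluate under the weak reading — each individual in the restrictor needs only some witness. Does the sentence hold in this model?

"it" takes "a ledger" as antecedent — a donkey pronoun bound across the clause boundary.
Weak reading: every auditor a with some requested-ledger has at least one requested-ledger l such that reviewed(a,l).
Per auditor: a1:✓  a2:✗  a3:✓  a4:✓  a5:✓  a6:✓
a2 has no witness among its requested-ledgers.

False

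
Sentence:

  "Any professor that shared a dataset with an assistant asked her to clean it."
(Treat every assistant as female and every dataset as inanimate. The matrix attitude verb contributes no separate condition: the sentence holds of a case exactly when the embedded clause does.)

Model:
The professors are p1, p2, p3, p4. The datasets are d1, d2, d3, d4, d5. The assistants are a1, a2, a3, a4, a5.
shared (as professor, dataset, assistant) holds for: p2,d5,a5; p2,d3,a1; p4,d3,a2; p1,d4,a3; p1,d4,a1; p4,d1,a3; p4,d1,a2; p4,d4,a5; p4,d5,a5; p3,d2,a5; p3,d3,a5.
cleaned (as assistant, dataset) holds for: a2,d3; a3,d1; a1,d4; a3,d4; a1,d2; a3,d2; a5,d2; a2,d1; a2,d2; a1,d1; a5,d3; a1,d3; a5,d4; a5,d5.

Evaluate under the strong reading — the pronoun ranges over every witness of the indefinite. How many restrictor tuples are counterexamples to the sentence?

0

"her" takes "an assistant" as antecedent and "it" takes "a dataset"; both are donkey pronouns co-varying with the restrictor.
Strong reading: for every (p,d,a) with shared(p,d,a), cleaned(a,d).
Restrictor triples: (p1,d4,a1)→cleaned(a1,d4) ✓  (p1,d4,a3)→cleaned(a3,d4) ✓  (p2,d3,a1)→cleaned(a1,d3) ✓  (p2,d5,a5)→cleaned(a5,d5) ✓  (p3,d2,a5)→cleaned(a5,d2) ✓  (p3,d3,a5)→cleaned(a5,d3) ✓  (p4,d1,a2)→cleaned(a2,d1) ✓  (p4,d1,a3)→cleaned(a3,d1) ✓  (p4,d3,a2)→cleaned(a2,d3) ✓  (p4,d4,a5)→cleaned(a5,d4) ✓  (p4,d5,a5)→cleaned(a5,d5) ✓
Counterexamples (restrictor triples failing the scope): 0.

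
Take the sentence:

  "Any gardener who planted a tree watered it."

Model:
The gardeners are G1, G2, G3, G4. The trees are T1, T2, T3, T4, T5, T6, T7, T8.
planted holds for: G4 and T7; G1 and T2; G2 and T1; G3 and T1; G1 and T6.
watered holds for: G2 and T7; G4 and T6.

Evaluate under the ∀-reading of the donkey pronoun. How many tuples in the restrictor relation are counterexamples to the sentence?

5

"it" takes "a tree" as antecedent — a donkey pronoun bound across the clause boundary.
Strong reading: for every (g,t) with planted(g,t), watered(g,t).
Restrictor pairs: (G1,T2) ✗  (G1,T6) ✗  (G2,T1) ✗  (G3,T1) ✗  (G4,T7) ✗
Counterexamples (restrictor pairs failing the scope): 5.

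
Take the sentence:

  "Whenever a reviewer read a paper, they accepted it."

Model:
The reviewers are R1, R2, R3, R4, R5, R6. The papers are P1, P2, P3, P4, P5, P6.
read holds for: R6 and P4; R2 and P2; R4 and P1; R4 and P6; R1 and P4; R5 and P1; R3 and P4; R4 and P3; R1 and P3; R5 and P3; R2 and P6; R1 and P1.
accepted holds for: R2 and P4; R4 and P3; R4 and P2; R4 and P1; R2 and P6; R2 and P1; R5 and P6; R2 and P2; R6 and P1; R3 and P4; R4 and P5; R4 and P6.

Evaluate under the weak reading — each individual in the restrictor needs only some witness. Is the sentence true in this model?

"it" takes "a paper" as antecedent — a donkey pronoun bound across the clause boundary.
Weak reading: every reviewer r with some read-paper has at least one read-paper p such that accepted(r,p).
Per reviewer: R1:✗  R2:✓  R3:✓  R4:✓  R5:✗  R6:✗
R1 has no witness among its read-papers.

False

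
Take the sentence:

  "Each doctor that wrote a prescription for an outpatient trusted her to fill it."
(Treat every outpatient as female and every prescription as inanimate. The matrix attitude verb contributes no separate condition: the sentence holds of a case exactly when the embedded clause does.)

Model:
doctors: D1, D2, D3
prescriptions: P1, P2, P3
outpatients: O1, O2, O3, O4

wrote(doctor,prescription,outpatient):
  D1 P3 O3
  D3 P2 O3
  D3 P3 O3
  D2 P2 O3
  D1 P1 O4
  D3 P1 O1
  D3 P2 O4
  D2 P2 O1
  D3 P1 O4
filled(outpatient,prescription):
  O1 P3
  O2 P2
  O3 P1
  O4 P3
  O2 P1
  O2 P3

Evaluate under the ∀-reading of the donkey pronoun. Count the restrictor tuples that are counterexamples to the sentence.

9

"her" takes "an outpatient" as antecedent and "it" takes "a prescription"; both are donkey pronouns co-varying with the restrictor.
Strong reading: for every (d,p,o) with wrote(d,p,o), filled(o,p).
Restrictor triples: (D1,P1,O4)→filled(O4,P1) ✗  (D1,P3,O3)→filled(O3,P3) ✗  (D2,P2,O1)→filled(O1,P2) ✗  (D2,P2,O3)→filled(O3,P2) ✗  (D3,P1,O1)→filled(O1,P1) ✗  (D3,P1,O4)→filled(O4,P1) ✗  (D3,P2,O3)→filled(O3,P2) ✗  (D3,P2,O4)→filled(O4,P2) ✗  (D3,P3,O3)→filled(O3,P3) ✗
Counterexamples (restrictor triples failing the scope): 9.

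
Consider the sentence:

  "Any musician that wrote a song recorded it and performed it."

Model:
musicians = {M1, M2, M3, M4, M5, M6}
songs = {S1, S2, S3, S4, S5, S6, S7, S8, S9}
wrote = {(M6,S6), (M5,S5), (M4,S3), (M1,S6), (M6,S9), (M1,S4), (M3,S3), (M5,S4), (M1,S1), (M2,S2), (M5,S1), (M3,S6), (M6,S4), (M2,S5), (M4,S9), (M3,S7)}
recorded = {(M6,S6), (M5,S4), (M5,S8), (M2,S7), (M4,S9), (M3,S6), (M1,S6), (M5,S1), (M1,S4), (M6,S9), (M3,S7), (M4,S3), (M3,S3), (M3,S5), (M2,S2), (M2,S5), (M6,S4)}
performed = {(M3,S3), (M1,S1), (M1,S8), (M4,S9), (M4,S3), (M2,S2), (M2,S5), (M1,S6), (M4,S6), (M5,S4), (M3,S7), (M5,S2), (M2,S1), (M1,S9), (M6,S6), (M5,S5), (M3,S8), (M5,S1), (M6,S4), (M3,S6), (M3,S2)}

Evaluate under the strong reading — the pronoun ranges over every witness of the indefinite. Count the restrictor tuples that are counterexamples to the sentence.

4

"it" takes "a song" as antecedent — a donkey pronoun bound across the clause boundary.
Strong reading: for every (m,s) with wrote(m,s), recorded(m,s) ∧ performed(m,s).
Restrictor pairs: (M1,S1) ✗  (M1,S4) ✗  (M1,S6) ✓  (M2,S2) ✓  (M2,S5) ✓  (M3,S3) ✓  (M3,S6) ✓  (M3,S7) ✓  (M4,S3) ✓  (M4,S9) ✓  (M5,S1) ✓  (M5,S4) ✓  (M5,S5) ✗  (M6,S4) ✓  (M6,S6) ✓  (M6,S9) ✗
Counterexamples (restrictor pairs failing the scope): 4.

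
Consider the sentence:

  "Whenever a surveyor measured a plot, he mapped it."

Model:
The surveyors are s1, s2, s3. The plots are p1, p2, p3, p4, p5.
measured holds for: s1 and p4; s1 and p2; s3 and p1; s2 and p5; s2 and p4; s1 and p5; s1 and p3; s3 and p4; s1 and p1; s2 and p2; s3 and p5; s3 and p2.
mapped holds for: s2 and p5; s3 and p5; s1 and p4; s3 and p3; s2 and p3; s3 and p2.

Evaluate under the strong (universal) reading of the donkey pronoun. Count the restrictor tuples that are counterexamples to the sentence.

"it" takes "a plot" as antecedent — a donkey pronoun bound across the clause boundary.
Strong reading: for every (s,p) with measured(s,p), mapped(s,p).
Restrictor pairs: (s1,p1) ✗  (s1,p2) ✗  (s1,p3) ✗  (s1,p4) ✓  (s1,p5) ✗  (s2,p2) ✗  (s2,p4) ✗  (s2,p5) ✓  (s3,p1) ✗  (s3,p2) ✓  (s3,p4) ✗  (s3,p5) ✓
Counterexamples (restrictor pairs failing the scope): 8.

8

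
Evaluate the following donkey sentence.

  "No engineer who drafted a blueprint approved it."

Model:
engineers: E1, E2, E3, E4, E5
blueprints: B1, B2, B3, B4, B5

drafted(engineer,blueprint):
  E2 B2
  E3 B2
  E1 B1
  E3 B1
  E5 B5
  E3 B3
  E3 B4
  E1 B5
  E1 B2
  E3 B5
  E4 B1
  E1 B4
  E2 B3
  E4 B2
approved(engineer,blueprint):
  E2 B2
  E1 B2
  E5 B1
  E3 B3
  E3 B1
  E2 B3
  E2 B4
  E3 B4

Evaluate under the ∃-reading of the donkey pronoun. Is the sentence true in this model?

False

"it" takes "a blueprint" as antecedent — a donkey pronoun bound across the clause boundary.
Truth condition: for no (e,b) with drafted(e,b) does approved(e,b) hold.
Restrictor pairs — does the scope hold? (E1,B1):fails  (E1,B2):holds  (E1,B4):fails  (E1,B5):fails  (E2,B2):holds  (E2,B3):holds  (E3,B1):holds  (E3,B2):fails  (E3,B3):holds  (E3,B4):holds  (E3,B5):fails  (E4,B1):fails  (E4,B2):fails  (E5,B5):fails
Scope holds for 6 pair(s), so the sentence is false.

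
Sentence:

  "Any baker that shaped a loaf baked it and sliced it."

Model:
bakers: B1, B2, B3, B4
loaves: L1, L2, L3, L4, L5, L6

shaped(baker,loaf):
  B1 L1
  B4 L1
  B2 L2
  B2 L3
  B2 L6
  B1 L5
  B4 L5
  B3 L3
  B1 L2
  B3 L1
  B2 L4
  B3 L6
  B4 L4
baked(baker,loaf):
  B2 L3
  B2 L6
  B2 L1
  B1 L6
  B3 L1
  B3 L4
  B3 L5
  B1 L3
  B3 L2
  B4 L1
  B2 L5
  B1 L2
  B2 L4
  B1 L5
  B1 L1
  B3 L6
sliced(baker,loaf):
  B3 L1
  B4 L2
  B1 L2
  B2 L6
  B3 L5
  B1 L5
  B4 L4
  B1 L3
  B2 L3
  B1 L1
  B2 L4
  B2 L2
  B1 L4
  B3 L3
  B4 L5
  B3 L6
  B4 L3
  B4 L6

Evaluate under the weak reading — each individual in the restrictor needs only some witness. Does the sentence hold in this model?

False

"it" takes "a loaf" as antecedent — a donkey pronoun bound across the clause boundary.
Weak reading: every baker b with some shaped-loaf has at least one shaped-loaf l such that baked(b,l) ∧ sliced(b,l).
Per baker: B1:✓  B2:✓  B3:✓  B4:✗
B4 has no witness among its shaped-loaves.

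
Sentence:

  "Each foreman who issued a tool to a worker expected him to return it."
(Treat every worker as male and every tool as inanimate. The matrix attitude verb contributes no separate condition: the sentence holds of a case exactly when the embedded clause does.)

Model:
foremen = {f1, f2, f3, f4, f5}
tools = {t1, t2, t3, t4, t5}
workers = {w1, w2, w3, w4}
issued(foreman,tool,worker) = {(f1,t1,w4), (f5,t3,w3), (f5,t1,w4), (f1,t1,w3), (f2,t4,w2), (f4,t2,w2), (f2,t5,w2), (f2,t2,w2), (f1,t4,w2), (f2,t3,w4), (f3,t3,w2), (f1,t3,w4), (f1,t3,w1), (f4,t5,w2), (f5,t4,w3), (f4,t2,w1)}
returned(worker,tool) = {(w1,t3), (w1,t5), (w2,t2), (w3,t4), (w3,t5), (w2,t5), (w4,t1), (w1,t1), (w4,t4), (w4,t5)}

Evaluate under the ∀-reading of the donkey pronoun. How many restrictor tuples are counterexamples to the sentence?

8

"him" takes "a worker" as antecedent and "it" takes "a tool"; both are donkey pronouns co-varying with the restrictor.
Strong reading: for every (f,t,w) with issued(f,t,w), returned(w,t).
Restrictor triples: (f1,t1,w3)→returned(w3,t1) ✗  (f1,t1,w4)→returned(w4,t1) ✓  (f1,t3,w1)→returned(w1,t3) ✓  (f1,t3,w4)→returned(w4,t3) ✗  (f1,t4,w2)→returned(w2,t4) ✗  (f2,t2,w2)→returned(w2,t2) ✓  (f2,t3,w4)→returned(w4,t3) ✗  (f2,t4,w2)→returned(w2,t4) ✗  (f2,t5,w2)→returned(w2,t5) ✓  (f3,t3,w2)→returned(w2,t3) ✗  (f4,t2,w1)→returned(w1,t2) ✗  (f4,t2,w2)→returned(w2,t2) ✓  (f4,t5,w2)→returned(w2,t5) ✓  (f5,t1,w4)→returned(w4,t1) ✓  (f5,t3,w3)→returned(w3,t3) ✗  (f5,t4,w3)→returned(w3,t4) ✓
Counterexamples (restrictor triples failing the scope): 8.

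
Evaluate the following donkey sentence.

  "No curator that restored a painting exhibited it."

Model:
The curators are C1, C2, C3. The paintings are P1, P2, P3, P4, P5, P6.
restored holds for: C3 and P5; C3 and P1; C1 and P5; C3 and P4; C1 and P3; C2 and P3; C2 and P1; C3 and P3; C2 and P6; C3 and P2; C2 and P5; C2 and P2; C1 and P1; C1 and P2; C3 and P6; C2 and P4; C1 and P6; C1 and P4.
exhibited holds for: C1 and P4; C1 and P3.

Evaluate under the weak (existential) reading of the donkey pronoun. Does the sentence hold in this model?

"it" takes "a painting" as antecedent — a donkey pronoun bound across the clause boundary.
Truth condition: for no (c,p) with restored(c,p) does exhibited(c,p) hold.
Restrictor pairs — does the scope hold? (C1,P1):fails  (C1,P2):fails  (C1,P3):holds  (C1,P4):holds  (C1,P5):fails  (C1,P6):fails  (C2,P1):fails  (C2,P2):fails  (C2,P3):fails  (C2,P4):fails  (C2,P5):fails  (C2,P6):fails  (C3,P1):fails  (C3,P2):fails  (C3,P3):fails  (C3,P4):fails  (C3,P5):fails  (C3,P6):fails
Scope holds for 2 pair(s), so the sentence is false.

False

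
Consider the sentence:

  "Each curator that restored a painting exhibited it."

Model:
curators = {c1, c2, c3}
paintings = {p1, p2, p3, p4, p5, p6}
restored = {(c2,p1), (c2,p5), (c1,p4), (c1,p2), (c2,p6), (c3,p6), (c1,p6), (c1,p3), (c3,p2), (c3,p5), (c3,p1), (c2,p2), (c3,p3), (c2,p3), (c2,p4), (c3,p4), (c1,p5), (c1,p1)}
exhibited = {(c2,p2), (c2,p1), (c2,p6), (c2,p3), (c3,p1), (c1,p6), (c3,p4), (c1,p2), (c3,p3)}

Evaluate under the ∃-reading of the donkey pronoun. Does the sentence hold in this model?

"it" takes "a painting" as antecedent — a donkey pronoun bound across the clause boundary.
Weak reading: every curator c with some restored-painting has at least one restored-painting p such that exhibited(c,p).
Per curator: c1:✓  c2:✓  c3:✓
Every curator in the restrictor has a witness.

True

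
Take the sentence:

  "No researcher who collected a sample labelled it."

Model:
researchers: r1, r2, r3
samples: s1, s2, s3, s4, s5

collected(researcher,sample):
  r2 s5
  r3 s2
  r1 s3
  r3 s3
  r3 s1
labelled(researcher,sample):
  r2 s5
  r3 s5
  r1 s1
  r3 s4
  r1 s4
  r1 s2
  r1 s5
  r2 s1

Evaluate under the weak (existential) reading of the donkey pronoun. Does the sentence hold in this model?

"it" takes "a sample" as antecedent — a donkey pronoun bound across the clause boundary.
Truth condition: for no (r,s) with collected(r,s) does labelled(r,s) hold.
Restrictor pairs — does the scope hold? (r1,s3):fails  (r2,s5):holds  (r3,s1):fails  (r3,s2):fails  (r3,s3):fails
Scope holds for 1 pair(s), so the sentence is false.

False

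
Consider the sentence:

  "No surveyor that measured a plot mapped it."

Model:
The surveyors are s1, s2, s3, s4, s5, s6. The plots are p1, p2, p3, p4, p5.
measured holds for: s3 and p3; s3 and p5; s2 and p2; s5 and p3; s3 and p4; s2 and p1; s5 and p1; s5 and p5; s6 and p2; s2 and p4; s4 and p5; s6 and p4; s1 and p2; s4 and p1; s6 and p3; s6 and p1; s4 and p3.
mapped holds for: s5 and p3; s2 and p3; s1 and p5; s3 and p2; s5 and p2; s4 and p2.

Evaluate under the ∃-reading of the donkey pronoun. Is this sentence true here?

False

"it" takes "a plot" as antecedent — a donkey pronoun bound across the clause boundary.
Truth condition: for no (s,p) with measured(s,p) does mapped(s,p) hold.
Restrictor pairs — does the scope hold? (s1,p2):fails  (s2,p1):fails  (s2,p2):fails  (s2,p4):fails  (s3,p3):fails  (s3,p4):fails  (s3,p5):fails  (s4,p1):fails  (s4,p3):fails  (s4,p5):fails  (s5,p1):fails  (s5,p3):holds  (s5,p5):fails  (s6,p1):fails  (s6,p2):fails  (s6,p3):fails  (s6,p4):fails
Scope holds for 1 pair(s), so the sentence is false.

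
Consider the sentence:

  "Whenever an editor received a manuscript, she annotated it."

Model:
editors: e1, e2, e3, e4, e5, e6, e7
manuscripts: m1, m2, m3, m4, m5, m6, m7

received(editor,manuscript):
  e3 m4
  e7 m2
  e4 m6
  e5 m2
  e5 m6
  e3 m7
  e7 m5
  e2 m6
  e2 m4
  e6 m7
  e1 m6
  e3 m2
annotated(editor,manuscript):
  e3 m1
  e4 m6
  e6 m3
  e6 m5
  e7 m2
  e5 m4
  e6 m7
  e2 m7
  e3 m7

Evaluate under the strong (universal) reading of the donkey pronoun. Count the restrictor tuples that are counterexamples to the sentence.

"it" takes "a manuscript" as antecedent — a donkey pronoun bound across the clause boundary.
Strong reading: for every (e,m) with received(e,m), annotated(e,m).
Restrictor pairs: (e1,m6) ✗  (e2,m4) ✗  (e2,m6) ✗  (e3,m2) ✗  (e3,m4) ✗  (e3,m7) ✓  (e4,m6) ✓  (e5,m2) ✗  (e5,m6) ✗  (e6,m7) ✓  (e7,m2) ✓  (e7,m5) ✗
Counterexamples (restrictor pairs failing the scope): 8.

8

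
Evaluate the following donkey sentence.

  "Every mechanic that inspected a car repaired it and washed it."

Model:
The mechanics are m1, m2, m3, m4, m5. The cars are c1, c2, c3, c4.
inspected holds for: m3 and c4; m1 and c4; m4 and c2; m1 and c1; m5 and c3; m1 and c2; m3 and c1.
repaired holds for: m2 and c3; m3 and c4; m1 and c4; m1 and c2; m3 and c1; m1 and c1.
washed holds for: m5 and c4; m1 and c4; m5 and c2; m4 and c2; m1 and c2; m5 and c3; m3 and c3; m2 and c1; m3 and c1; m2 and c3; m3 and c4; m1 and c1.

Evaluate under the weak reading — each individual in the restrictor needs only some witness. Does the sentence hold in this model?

False

"it" takes "a car" as antecedent — a donkey pronoun bound across the clause boundary.
Weak reading: every mechanic m with some inspected-car has at least one inspected-car c such that repaired(m,c) ∧ washed(m,c).
Per mechanic: m1:✓  m3:✓  m4:✗  m5:✗
m4 has no witness among its inspected-cars.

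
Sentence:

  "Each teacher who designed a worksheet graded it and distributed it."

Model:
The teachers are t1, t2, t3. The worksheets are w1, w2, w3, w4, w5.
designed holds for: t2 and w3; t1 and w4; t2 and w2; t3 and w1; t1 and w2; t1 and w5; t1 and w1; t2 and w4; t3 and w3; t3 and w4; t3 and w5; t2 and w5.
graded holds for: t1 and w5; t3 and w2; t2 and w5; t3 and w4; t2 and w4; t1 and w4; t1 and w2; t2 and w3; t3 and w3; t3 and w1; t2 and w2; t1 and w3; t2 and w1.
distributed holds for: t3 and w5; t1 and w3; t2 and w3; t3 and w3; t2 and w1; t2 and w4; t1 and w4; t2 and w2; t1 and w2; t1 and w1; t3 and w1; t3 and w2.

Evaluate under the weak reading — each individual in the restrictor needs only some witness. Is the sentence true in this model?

True

"it" takes "a worksheet" as antecedent — a donkey pronoun bound across the clause boundary.
Weak reading: every teacher t with some designed-worksheet has at least one designed-worksheet w such that graded(t,w) ∧ distributed(t,w).
Per teacher: t1:✓  t2:✓  t3:✓
Every teacher in the restrictor has a witness.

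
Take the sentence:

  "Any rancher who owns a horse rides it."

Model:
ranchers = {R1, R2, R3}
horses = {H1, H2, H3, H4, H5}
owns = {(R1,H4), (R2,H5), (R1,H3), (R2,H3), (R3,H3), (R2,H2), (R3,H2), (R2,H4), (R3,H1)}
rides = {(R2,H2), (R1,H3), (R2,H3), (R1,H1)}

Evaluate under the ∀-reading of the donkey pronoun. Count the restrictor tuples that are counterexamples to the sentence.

"it" takes "a horse" as antecedent — a donkey pronoun bound across the clause boundary.
Strong reading: for every (r,h) with owns(r,h), rides(r,h).
Restrictor pairs: (R1,H3) ✓  (R1,H4) ✗  (R2,H2) ✓  (R2,H3) ✓  (R2,H4) ✗  (R2,H5) ✗  (R3,H1) ✗  (R3,H2) ✗  (R3,H3) ✗
Counterexamples (restrictor pairs failing the scope): 6.

6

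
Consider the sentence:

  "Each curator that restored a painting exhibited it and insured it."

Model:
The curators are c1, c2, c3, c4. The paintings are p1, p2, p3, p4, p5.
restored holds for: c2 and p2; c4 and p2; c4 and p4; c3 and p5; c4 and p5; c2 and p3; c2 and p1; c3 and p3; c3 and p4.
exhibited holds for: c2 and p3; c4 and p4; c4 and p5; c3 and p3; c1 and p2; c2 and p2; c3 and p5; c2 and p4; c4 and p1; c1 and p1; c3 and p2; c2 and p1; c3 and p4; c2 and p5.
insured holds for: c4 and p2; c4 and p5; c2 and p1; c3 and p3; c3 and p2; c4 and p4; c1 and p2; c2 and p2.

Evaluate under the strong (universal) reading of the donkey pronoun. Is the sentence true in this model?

False

"it" takes "a painting" as antecedent — a donkey pronoun bound across the clause boundary.
Strong reading: for every (c,p) with restored(c,p), exhibited(c,p) ∧ insured(c,p).
Restrictor pairs: (c2,p1) ✓  (c2,p2) ✓  (c2,p3) ✗  (c3,p3) ✓  (c3,p4) ✗  (c3,p5) ✗  (c4,p2) ✗  (c4,p4) ✓  (c4,p5) ✓
Counterexample: (c2,p3) is in restored but fails the scope.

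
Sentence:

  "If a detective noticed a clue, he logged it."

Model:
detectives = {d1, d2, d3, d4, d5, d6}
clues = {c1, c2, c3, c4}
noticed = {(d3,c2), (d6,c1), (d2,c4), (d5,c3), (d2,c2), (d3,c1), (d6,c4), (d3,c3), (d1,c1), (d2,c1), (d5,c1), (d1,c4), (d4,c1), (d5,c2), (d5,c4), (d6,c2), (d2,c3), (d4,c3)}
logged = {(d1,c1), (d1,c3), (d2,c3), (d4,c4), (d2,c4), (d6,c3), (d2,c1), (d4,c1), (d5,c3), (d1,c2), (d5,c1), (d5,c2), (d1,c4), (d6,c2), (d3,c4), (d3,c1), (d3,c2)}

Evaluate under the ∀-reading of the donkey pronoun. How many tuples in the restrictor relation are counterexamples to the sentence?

"it" takes "a clue" as antecedent — a donkey pronoun bound across the clause boundary.
Strong reading: for every (d,c) with noticed(d,c), logged(d,c).
Restrictor pairs: (d1,c1) ✓  (d1,c4) ✓  (d2,c1) ✓  (d2,c2) ✗  (d2,c3) ✓  (d2,c4) ✓  (d3,c1) ✓  (d3,c2) ✓  (d3,c3) ✗  (d4,c1) ✓  (d4,c3) ✗  (d5,c1) ✓  (d5,c2) ✓  (d5,c3) ✓  (d5,c4) ✗  (d6,c1) ✗  (d6,c2) ✓  (d6,c4) ✗
Counterexamples (restrictor pairs failing the scope): 6.

6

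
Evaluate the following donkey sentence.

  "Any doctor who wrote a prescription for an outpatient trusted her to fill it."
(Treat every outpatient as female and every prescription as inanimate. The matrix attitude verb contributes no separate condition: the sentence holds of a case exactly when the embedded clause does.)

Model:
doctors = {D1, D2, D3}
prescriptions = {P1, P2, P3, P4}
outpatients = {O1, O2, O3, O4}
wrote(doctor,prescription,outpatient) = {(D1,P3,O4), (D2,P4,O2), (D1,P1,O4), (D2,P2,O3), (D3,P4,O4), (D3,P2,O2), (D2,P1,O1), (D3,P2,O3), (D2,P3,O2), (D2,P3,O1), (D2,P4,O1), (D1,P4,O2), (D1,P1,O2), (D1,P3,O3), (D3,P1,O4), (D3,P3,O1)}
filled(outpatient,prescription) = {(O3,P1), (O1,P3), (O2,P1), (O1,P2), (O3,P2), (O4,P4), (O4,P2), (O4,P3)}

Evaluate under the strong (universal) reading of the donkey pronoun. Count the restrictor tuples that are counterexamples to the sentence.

"her" takes "an outpatient" as antecedent and "it" takes "a prescription"; both are donkey pronouns co-varying with the restrictor.
Strong reading: for every (d,p,o) with wrote(d,p,o), filled(o,p).
Restrictor triples: (D1,P1,O2)→filled(O2,P1) ✓  (D1,P1,O4)→filled(O4,P1) ✗  (D1,P3,O3)→filled(O3,P3) ✗  (D1,P3,O4)→filled(O4,P3) ✓  (D1,P4,O2)→filled(O2,P4) ✗  (D2,P1,O1)→filled(O1,P1) ✗  (D2,P2,O3)→filled(O3,P2) ✓  (D2,P3,O1)→filled(O1,P3) ✓  (D2,P3,O2)→filled(O2,P3) ✗  (D2,P4,O1)→filled(O1,P4) ✗  (D2,P4,O2)→filled(O2,P4) ✗  (D3,P1,O4)→filled(O4,P1) ✗  (D3,P2,O2)→filled(O2,P2) ✗  (D3,P2,O3)→filled(O3,P2) ✓  (D3,P3,O1)→filled(O1,P3) ✓  (D3,P4,O4)→filled(O4,P4) ✓
Counterexamples (restrictor triples failing the scope): 9.

9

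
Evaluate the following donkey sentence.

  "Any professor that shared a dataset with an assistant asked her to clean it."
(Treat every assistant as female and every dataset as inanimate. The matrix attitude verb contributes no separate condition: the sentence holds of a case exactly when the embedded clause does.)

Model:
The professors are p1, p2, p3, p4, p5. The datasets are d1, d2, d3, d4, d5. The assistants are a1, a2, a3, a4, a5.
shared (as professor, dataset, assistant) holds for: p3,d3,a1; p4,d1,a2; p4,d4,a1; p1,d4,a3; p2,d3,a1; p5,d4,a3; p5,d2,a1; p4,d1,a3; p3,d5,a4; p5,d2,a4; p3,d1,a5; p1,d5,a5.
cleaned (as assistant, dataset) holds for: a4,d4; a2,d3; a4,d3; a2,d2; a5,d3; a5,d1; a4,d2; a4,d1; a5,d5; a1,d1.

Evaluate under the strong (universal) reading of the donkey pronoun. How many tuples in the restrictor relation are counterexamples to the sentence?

"her" takes "an assistant" as antecedent and "it" takes "a dataset"; both are donkey pronouns co-varying with the restrictor.
Strong reading: for every (p,d,a) with shared(p,d,a), cleaned(a,d).
Restrictor triples: (p1,d4,a3)→cleaned(a3,d4) ✗  (p1,d5,a5)→cleaned(a5,d5) ✓  (p2,d3,a1)→cleaned(a1,d3) ✗  (p3,d1,a5)→cleaned(a5,d1) ✓  (p3,d3,a1)→cleaned(a1,d3) ✗  (p3,d5,a4)→cleaned(a4,d5) ✗  (p4,d1,a2)→cleaned(a2,d1) ✗  (p4,d1,a3)→cleaned(a3,d1) ✗  (p4,d4,a1)→cleaned(a1,d4) ✗  (p5,d2,a1)→cleaned(a1,d2) ✗  (p5,d2,a4)→cleaned(a4,d2) ✓  (p5,d4,a3)→cleaned(a3,d4) ✗
Counterexamples (restrictor triples failing the scope): 9.

9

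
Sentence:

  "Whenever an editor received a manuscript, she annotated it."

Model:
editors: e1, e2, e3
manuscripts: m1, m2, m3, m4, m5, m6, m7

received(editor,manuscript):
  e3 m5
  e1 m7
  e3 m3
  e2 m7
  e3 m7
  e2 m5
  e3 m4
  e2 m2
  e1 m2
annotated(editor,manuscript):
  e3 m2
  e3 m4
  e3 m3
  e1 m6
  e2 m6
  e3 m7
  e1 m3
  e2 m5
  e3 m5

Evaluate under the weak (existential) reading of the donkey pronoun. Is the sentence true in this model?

False

"it" takes "a manuscript" as antecedent — a donkey pronoun bound across the clause boundary.
Weak reading: every editor e with some received-manuscript has at least one received-manuscript m such that annotated(e,m).
Per editor: e1:✗  e2:✓  e3:✓
e1 has no witness among its received-manuscripts.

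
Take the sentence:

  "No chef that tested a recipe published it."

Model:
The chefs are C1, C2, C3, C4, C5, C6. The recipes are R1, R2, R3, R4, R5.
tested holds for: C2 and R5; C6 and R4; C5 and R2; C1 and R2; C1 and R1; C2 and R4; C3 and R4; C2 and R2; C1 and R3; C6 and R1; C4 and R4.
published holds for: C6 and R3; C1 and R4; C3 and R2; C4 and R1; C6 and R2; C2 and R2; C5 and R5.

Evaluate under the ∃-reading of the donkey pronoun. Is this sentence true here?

"it" takes "a recipe" as antecedent — a donkey pronoun bound across the clause boundary.
Truth condition: for no (c,r) with tested(c,r) does published(c,r) hold.
Restrictor pairs — does the scope hold? (C1,R1):fails  (C1,R2):fails  (C1,R3):fails  (C2,R2):holds  (C2,R4):fails  (C2,R5):fails  (C3,R4):fails  (C4,R4):fails  (C5,R2):fails  (C6,R1):fails  (C6,R4):fails
Scope holds for 1 pair(s), so the sentence is false.

False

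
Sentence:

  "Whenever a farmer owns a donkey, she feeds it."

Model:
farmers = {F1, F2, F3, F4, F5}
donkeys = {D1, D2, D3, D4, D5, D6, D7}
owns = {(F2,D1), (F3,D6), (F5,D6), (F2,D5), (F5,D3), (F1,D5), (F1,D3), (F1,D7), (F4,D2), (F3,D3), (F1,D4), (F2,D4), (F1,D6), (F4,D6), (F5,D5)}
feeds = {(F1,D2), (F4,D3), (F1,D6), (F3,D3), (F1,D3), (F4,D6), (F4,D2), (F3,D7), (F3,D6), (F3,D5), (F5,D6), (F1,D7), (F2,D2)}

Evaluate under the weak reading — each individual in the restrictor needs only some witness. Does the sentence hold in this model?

"it" takes "a donkey" as antecedent — a donkey pronoun bound across the clause boundary.
Weak reading: every farmer f with some owns-donkey has at least one owns-donkey d such that feeds(f,d).
Per farmer: F1:✓  F2:✗  F3:✓  F4:✓  F5:✓
F2 has no witness among its owns-donkeys.

False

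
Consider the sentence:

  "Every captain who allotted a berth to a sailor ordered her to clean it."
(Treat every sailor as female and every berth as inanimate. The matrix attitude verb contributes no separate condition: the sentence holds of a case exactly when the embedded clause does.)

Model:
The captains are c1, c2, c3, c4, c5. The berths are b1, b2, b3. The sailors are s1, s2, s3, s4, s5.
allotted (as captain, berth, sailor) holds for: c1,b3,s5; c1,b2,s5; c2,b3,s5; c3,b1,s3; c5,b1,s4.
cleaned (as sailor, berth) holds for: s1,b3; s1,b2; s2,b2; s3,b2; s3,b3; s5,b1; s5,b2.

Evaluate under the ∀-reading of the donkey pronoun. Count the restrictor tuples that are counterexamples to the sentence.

"her" takes "a sailor" as antecedent and "it" takes "a berth"; both are donkey pronouns co-varying with the restrictor.
Strong reading: for every (c,b,s) with allotted(c,b,s), cleaned(s,b).
Restrictor triples: (c1,b2,s5)→cleaned(s5,b2) ✓  (c1,b3,s5)→cleaned(s5,b3) ✗  (c2,b3,s5)→cleaned(s5,b3) ✗  (c3,b1,s3)→cleaned(s3,b1) ✗  (c5,b1,s4)→cleaned(s4,b1) ✗
Counterexamples (restrictor triples failing the scope): 4.

4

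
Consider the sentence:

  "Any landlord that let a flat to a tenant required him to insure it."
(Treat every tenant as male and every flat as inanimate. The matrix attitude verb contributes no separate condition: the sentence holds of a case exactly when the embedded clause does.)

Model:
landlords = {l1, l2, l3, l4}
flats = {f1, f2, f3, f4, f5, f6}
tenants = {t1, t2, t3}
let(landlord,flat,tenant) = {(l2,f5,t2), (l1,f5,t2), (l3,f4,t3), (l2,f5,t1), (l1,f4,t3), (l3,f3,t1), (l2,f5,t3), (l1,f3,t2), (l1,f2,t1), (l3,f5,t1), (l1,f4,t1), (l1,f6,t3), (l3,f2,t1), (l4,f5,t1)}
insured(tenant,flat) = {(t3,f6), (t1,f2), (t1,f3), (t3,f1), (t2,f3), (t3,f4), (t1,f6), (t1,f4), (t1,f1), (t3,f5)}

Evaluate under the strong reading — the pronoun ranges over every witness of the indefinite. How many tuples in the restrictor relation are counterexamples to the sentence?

5

"him" takes "a tenant" as antecedent and "it" takes "a flat"; both are donkey pronouns co-varying with the restrictor.
Strong reading: for every (l,f,t) with let(l,f,t), insured(t,f).
Restrictor triples: (l1,f2,t1)→insured(t1,f2) ✓  (l1,f3,t2)→insured(t2,f3) ✓  (l1,f4,t1)→insured(t1,f4) ✓  (l1,f4,t3)→insured(t3,f4) ✓  (l1,f5,t2)→insured(t2,f5) ✗  (l1,f6,t3)→insured(t3,f6) ✓  (l2,f5,t1)→insured(t1,f5) ✗  (l2,f5,t2)→insured(t2,f5) ✗  (l2,f5,t3)→insured(t3,f5) ✓  (l3,f2,t1)→insured(t1,f2) ✓  (l3,f3,t1)→insured(t1,f3) ✓  (l3,f4,t3)→insured(t3,f4) ✓  (l3,f5,t1)→insured(t1,f5) ✗  (l4,f5,t1)→insured(t1,f5) ✗
Counterexamples (restrictor triples failing the scope): 5.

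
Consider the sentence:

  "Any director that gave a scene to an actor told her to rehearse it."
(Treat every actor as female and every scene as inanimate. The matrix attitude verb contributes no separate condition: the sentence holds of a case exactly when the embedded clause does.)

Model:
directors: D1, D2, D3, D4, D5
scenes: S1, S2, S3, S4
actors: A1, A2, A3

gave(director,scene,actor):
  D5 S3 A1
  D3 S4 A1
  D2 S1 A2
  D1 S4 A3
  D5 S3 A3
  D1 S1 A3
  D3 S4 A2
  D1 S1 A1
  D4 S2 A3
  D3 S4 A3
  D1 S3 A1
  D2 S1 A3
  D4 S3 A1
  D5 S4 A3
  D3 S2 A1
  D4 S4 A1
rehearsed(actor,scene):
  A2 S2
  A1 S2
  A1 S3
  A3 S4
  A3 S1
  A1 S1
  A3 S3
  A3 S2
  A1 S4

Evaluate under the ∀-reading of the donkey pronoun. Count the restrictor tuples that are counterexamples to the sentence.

2

"her" takes "an actor" as antecedent and "it" takes "a scene"; both are donkey pronouns co-varying with the restrictor.
Strong reading: for every (d,s,a) with gave(d,s,a), rehearsed(a,s).
Restrictor triples: (D1,S1,A1)→rehearsed(A1,S1) ✓  (D1,S1,A3)→rehearsed(A3,S1) ✓  (D1,S3,A1)→rehearsed(A1,S3) ✓  (D1,S4,A3)→rehearsed(A3,S4) ✓  (D2,S1,A2)→rehearsed(A2,S1) ✗  (D2,S1,A3)→rehearsed(A3,S1) ✓  (D3,S2,A1)→rehearsed(A1,S2) ✓  (D3,S4,A1)→rehearsed(A1,S4) ✓  (D3,S4,A2)→rehearsed(A2,S4) ✗  (D3,S4,A3)→rehearsed(A3,S4) ✓  (D4,S2,A3)→rehearsed(A3,S2) ✓  (D4,S3,A1)→rehearsed(A1,S3) ✓  (D4,S4,A1)→rehearsed(A1,S4) ✓  (D5,S3,A1)→rehearsed(A1,S3) ✓  (D5,S3,A3)→rehearsed(A3,S3) ✓  (D5,S4,A3)→rehearsed(A3,S4) ✓
Counterexamples (restrictor triples failing the scope): 2.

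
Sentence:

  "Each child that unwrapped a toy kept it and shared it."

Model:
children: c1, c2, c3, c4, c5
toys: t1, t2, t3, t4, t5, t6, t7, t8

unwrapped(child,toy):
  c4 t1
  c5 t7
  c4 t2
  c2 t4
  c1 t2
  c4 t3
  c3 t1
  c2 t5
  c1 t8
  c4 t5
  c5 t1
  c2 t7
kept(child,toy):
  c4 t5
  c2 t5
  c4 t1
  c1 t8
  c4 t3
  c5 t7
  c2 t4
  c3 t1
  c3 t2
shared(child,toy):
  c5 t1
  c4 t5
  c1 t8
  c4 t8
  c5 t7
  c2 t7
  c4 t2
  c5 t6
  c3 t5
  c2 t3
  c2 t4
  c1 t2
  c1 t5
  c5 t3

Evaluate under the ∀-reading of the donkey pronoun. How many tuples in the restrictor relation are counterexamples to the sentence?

"it" takes "a toy" as antecedent — a donkey pronoun bound across the clause boundary.
Strong reading: for every (c,t) with unwrapped(c,t), kept(c,t) ∧ shared(c,t).
Restrictor pairs: (c1,t2) ✗  (c1,t8) ✓  (c2,t4) ✓  (c2,t5) ✗  (c2,t7) ✗  (c3,t1) ✗  (c4,t1) ✗  (c4,t2) ✗  (c4,t3) ✗  (c4,t5) ✓  (c5,t1) ✗  (c5,t7) ✓
Counterexamples (restrictor pairs failing the scope): 8.

8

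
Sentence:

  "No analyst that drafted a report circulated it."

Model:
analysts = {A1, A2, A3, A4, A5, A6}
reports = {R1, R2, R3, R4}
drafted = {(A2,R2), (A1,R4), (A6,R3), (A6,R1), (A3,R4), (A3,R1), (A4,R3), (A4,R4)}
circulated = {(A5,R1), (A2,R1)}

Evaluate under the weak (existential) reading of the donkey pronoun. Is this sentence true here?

"it" takes "a report" as antecedent — a donkey pronoun bound across the clause boundary.
Truth condition: for no (a,r) with drafted(a,r) does circulated(a,r) hold.
Restrictor pairs — does the scope hold? (A1,R4):fails  (A2,R2):fails  (A3,R1):fails  (A3,R4):fails  (A4,R3):fails  (A4,R4):fails  (A6,R1):fails  (A6,R3):fails
Scope holds for no restrictor pair, so the sentence is true.

True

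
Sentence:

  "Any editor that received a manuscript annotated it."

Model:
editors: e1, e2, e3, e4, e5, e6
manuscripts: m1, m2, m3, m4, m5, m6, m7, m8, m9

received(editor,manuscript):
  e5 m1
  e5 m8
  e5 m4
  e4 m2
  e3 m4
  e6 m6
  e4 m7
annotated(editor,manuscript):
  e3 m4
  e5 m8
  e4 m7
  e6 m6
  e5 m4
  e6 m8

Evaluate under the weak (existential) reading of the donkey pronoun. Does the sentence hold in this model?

"it" takes "a manuscript" as antecedent — a donkey pronoun bound across the clause boundary.
Weak reading: every editor e with some received-manuscript has at least one received-manuscript m such that annotated(e,m).
Per editor: e3:✓  e4:✓  e5:✓  e6:✓
Every editor in the restrictor has a witness.

True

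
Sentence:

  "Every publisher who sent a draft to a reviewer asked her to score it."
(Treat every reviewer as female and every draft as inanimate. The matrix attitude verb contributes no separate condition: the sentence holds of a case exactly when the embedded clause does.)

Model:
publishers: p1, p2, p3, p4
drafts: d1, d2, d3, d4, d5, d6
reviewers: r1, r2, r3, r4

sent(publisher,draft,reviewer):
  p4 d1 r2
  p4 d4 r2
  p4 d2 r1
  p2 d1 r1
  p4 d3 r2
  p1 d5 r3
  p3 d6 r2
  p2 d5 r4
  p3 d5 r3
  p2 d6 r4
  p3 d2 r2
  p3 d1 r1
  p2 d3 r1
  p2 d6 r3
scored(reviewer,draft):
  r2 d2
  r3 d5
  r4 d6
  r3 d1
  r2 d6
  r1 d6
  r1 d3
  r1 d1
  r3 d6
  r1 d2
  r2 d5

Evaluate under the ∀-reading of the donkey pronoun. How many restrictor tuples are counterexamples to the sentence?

4

"her" takes "a reviewer" as antecedent and "it" takes "a draft"; both are donkey pronouns co-varying with the restrictor.
Strong reading: for every (p,d,r) with sent(p,d,r), scored(r,d).
Restrictor triples: (p1,d5,r3)→scored(r3,d5) ✓  (p2,d1,r1)→scored(r1,d1) ✓  (p2,d3,r1)→scored(r1,d3) ✓  (p2,d5,r4)→scored(r4,d5) ✗  (p2,d6,r3)→scored(r3,d6) ✓  (p2,d6,r4)→scored(r4,d6) ✓  (p3,d1,r1)→scored(r1,d1) ✓  (p3,d2,r2)→scored(r2,d2) ✓  (p3,d5,r3)→scored(r3,d5) ✓  (p3,d6,r2)→scored(r2,d6) ✓  (p4,d1,r2)→scored(r2,d1) ✗  (p4,d2,r1)→scored(r1,d2) ✓  (p4,d3,r2)→scored(r2,d3) ✗  (p4,d4,r2)→scored(r2,d4) ✗
Counterexamples (restrictor triples failing the scope): 4.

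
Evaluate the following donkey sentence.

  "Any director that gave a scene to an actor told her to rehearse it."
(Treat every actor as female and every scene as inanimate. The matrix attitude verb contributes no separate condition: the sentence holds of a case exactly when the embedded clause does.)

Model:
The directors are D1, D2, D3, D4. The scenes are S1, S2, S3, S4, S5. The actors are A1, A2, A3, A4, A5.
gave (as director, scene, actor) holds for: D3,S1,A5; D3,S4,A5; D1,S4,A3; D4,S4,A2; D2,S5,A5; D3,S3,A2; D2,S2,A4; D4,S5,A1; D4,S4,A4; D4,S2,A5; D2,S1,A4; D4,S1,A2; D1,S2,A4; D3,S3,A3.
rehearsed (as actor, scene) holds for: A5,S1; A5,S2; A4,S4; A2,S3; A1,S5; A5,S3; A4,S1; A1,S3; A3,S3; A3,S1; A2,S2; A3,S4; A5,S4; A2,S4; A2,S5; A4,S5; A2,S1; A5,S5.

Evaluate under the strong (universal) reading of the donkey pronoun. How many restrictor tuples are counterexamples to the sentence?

2

"her" takes "an actor" as antecedent and "it" takes "a scene"; both are donkey pronouns co-varying with the restrictor.
Strong reading: for every (d,s,a) with gave(d,s,a), rehearsed(a,s).
Restrictor triples: (D1,S2,A4)→rehearsed(A4,S2) ✗  (D1,S4,A3)→rehearsed(A3,S4) ✓  (D2,S1,A4)→rehearsed(A4,S1) ✓  (D2,S2,A4)→rehearsed(A4,S2) ✗  (D2,S5,A5)→rehearsed(A5,S5) ✓  (D3,S1,A5)→rehearsed(A5,S1) ✓  (D3,S3,A2)→rehearsed(A2,S3) ✓  (D3,S3,A3)→rehearsed(A3,S3) ✓  (D3,S4,A5)→rehearsed(A5,S4) ✓  (D4,S1,A2)→rehearsed(A2,S1) ✓  (D4,S2,A5)→rehearsed(A5,S2) ✓  (D4,S4,A2)→rehearsed(A2,S4) ✓  (D4,S4,A4)→rehearsed(A4,S4) ✓  (D4,S5,A1)→rehearsed(A1,S5) ✓
Counterexamples (restrictor triples failing the scope): 2.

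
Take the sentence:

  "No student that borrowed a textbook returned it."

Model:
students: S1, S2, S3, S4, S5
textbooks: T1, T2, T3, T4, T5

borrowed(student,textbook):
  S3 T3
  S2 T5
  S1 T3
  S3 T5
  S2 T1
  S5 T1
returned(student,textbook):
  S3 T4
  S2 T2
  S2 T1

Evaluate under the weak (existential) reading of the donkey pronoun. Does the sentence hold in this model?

"it" takes "a textbook" as antecedent — a donkey pronoun bound across the clause boundary.
Truth condition: for no (s,t) with borrowed(s,t) does returned(s,t) hold.
Restrictor pairs — does the scope hold? (S1,T3):fails  (S2,T1):holds  (S2,T5):fails  (S3,T3):fails  (S3,T5):fails  (S5,T1):fails
Scope holds for 1 pair(s), so the sentence is false.

False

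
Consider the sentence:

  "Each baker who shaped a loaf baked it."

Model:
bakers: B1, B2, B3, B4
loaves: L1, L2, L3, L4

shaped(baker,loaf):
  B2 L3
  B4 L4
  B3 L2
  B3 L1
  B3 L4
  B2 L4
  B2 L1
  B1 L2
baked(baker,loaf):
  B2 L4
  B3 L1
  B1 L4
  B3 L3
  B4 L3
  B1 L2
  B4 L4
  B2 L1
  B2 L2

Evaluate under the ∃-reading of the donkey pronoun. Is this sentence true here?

True

"it" takes "a loaf" as antecedent — a donkey pronoun bound across the clause boundary.
Weak reading: every baker b with some shaped-loaf has at least one shaped-loaf l such that baked(b,l).
Per baker: B1:✓  B2:✓  B3:✓  B4:✓
Every baker in the restrictor has a witness.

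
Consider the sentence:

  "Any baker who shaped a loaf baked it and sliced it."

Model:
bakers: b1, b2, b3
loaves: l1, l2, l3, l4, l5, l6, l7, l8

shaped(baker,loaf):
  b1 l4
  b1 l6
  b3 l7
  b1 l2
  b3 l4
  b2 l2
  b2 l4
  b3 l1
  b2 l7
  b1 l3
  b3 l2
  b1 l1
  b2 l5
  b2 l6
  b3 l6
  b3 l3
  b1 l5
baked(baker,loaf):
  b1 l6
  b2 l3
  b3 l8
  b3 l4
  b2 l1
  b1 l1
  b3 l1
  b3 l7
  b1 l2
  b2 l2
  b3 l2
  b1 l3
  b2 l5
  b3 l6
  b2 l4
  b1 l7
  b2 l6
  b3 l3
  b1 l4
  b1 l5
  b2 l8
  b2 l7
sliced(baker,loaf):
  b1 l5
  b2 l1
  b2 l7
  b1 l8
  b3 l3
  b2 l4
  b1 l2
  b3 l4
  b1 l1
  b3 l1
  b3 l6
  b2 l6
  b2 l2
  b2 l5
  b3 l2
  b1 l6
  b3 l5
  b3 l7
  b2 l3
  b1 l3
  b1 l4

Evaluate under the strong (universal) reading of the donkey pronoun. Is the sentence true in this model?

"it" takes "a loaf" as antecedent — a donkey pronoun bound across the clause boundary.
Strong reading: for every (b,l) with shaped(b,l), baked(b,l) ∧ sliced(b,l).
Restrictor pairs: (b1,l1) ✓  (b1,l2) ✓  (b1,l3) ✓  (b1,l4) ✓  (b1,l5) ✓  (b1,l6) ✓  (b2,l2) ✓  (b2,l4) ✓  (b2,l5) ✓  (b2,l6) ✓  (b2,l7) ✓  (b3,l1) ✓  (b3,l2) ✓  (b3,l3) ✓  (b3,l4) ✓  (b3,l6) ✓  (b3,l7) ✓
Every restrictor pair satisfies the scope.

True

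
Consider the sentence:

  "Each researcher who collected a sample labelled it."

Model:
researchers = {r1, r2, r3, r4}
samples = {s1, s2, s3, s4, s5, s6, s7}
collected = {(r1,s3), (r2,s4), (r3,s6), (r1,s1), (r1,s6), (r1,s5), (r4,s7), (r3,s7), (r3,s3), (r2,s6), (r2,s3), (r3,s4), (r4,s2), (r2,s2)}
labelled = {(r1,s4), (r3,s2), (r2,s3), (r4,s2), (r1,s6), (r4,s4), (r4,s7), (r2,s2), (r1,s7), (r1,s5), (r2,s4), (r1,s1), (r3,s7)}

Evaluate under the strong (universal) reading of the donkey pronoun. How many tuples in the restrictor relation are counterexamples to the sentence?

"it" takes "a sample" as antecedent — a donkey pronoun bound across the clause boundary.
Strong reading: for every (r,s) with collected(r,s), labelled(r,s).
Restrictor pairs: (r1,s1) ✓  (r1,s3) ✗  (r1,s5) ✓  (r1,s6) ✓  (r2,s2) ✓  (r2,s3) ✓  (r2,s4) ✓  (r2,s6) ✗  (r3,s3) ✗  (r3,s4) ✗  (r3,s6) ✗  (r3,s7) ✓  (r4,s2) ✓  (r4,s7) ✓
Counterexamples (restrictor pairs failing the scope): 5.

5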